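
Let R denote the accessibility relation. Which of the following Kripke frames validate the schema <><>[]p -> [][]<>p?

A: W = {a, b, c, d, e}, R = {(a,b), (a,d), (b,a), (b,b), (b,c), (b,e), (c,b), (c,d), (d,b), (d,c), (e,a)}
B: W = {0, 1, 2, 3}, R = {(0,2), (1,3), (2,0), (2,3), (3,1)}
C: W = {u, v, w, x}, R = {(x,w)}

Frame correspondent (Sahlqvist): forall x forall y forall z ((x R^2 y & x R^2 z) -> exists w (yRw & zRw)) — i.e. a generalized confluence (Geach) condition.
A: fails — aR²a, aR²e but no w with aRw and eRw.
B: fails — 0R²0, 0R²3 but no w with 0Rw and 3Rw.
C: satisfies the condition.
Valid on: C.

C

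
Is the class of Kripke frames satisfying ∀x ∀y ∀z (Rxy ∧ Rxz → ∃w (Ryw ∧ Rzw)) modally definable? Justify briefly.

Yes — defined by ◇□r → □◇r

The condition is convergence. A defining modal formula is ◇□r → □◇r.
Suppose ◇□r→□◇r is valid. Take Rxy, Rxz and set V(r)={w : Ryw}. Then □r at y so ◇□r at x, so □◇r at x, so ◇r at z, giving w with Rzw and Ryw.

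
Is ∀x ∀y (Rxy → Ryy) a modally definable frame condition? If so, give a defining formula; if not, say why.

Yes, by □(□r → r)

The condition is shift-reflexivity. A defining modal formula is □(□r → r).
Suppose □(□r→r) is valid. Take Rxy and set V(r)={w : Ryw}. Then at y, □r holds; since □(□r→r) at x, □r→r at y, so r at y, i.e. Ryy.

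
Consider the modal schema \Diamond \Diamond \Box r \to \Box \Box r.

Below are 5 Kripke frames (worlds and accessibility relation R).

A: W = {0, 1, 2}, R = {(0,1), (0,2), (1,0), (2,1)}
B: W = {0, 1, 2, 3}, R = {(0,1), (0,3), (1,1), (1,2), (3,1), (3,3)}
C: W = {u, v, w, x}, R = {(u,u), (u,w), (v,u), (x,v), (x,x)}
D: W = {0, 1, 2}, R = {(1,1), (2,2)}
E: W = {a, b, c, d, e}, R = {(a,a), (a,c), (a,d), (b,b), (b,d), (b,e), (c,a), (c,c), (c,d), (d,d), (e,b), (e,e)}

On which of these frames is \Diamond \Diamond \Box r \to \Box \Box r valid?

D

Frame correspondent (Sahlqvist): \forall x \forall y \forall z ((x R^2 y \wedge x R^2 z) \to \exists w (yRw \wedge z = w)) — i.e. a generalized confluence (Geach) condition.
A: fails — 0R²0, 0R²0 but no w with 0Rw and 0=w.
B: fails — 0R²1, 0R²3 but no w with 1Rw and 3=w.
C: fails — uR²w, uR²u but no t with wRt and u=t.
D: condition met.
E: fails — aR²d, aR²a but no w with dRw and a=w.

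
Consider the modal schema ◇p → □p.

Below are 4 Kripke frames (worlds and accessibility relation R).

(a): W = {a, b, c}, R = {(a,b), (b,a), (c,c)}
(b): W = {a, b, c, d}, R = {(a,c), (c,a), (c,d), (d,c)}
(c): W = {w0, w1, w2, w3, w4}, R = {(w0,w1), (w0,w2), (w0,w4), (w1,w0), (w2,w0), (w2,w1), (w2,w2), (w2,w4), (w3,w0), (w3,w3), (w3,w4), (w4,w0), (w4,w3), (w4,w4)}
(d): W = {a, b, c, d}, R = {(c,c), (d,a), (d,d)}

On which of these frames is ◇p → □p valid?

The schema corresponds to partial functionality: ∀x ∀y ∀z (Rxy ∧ Rxz → y = z).
(a): satisfies the condition.
(b): fails — c sees both a and d.
(c): fails — w0 sees both w1 and w2.
(d): fails — d sees both a and d.

(a)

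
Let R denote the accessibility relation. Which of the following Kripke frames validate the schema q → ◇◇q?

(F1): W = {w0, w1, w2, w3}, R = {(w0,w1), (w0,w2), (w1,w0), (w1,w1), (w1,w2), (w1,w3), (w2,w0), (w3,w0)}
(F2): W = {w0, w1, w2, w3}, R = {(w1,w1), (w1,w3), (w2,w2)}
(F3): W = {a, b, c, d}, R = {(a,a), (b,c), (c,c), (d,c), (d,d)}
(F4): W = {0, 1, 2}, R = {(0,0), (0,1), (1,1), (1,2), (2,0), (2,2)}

Frame correspondent (Sahlqvist): ∀x ∃w (x = w ∧ xR²w) — i.e. a generalized confluence (Geach) condition.
(F1): fails — at w3 but no w with w3=w and w3R²w.
(F2): fails — at w0 but no w with w0=w and w0R²w.
(F3): fails — at b but no w with b=w and bR²w.
(F4): satisfies the condition.
Valid on: (F4).

(F4)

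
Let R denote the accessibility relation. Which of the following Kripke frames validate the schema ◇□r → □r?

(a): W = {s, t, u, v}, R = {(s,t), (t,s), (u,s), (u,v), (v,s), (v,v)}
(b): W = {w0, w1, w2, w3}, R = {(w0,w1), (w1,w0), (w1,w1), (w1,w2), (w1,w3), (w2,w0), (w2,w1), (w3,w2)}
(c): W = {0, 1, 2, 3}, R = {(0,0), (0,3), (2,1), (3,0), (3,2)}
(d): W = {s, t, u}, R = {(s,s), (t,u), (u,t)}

none

Frame correspondent (Sahlqvist): ∀x ∀y ∀z (Rxy ∧ Rxz → Ryz) — i.e. the Euclidean property.
(a): fails — Rst and Rst but not Rtt.
(b): fails — Rw1w2 and Rw1w2 but not Rw2w2.
(c): fails — R03 and R03 but not R33.
(d): fails — Rtu and Rtu but not Ruu.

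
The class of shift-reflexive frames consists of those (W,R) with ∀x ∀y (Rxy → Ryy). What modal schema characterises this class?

A defining formula is □(□s → s) (the T□ axiom).
Suppose □(□s→s) is valid. Take Rxy and set V(s)={w : Ryw}. Then at y, □s holds; since □(□s→s) at x, □s→s at y, so s at y, i.e. Ryy.

□(□s → s)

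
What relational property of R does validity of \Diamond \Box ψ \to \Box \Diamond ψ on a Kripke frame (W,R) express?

This schema is the .2 axiom.
It corresponds to convergence: \forall x \forall y \forall z (Rxy \wedge Rxz \to \exists w (Ryw \wedge Rzw)).

convergence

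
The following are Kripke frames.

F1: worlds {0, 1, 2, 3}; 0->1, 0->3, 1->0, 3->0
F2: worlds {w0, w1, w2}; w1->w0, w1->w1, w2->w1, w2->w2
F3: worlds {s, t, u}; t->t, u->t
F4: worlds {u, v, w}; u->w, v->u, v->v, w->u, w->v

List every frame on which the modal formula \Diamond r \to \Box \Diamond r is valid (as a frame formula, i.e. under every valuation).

F3

This is the axiom for the Euclidean property; its first-order frame correspondent is \forall x \forall y \forall z (Rxy \wedge Rxz \to Ryz).
F1: fails — R01 and R01 but not R11.
F2: fails — Rw1w0 and Rw1w1 but not Rw0w1.
F3: satisfies the condition.
F4: fails — Ruw and Ruw but not Rww.
Valid on: F3.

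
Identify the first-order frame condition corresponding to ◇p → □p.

partial functionality

Suppose ◇p→□p is valid. Take Rxy, Rxz and set V(p)={y}. Then ◇p at x, so □p at x, so p at z, i.e. z=y.
The converse is a direct semantic check.
So the correspondent is partial functionality.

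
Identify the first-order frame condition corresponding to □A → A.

reflexivity

Suppose □A→A is valid. At any x set V(A)={w : Rxw}. Then □A holds at x, so A holds at x, i.e. Rxx.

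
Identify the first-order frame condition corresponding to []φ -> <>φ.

Seriality

Suppose □φ→◇φ is valid. At any x set V(φ)=W. Then □φ at x, so ◇φ at x, so x has a successor.
Conversely, any frame satisfying forall x exists y Rxy validates the schema.
Frame condition: forall x exists y Rxy.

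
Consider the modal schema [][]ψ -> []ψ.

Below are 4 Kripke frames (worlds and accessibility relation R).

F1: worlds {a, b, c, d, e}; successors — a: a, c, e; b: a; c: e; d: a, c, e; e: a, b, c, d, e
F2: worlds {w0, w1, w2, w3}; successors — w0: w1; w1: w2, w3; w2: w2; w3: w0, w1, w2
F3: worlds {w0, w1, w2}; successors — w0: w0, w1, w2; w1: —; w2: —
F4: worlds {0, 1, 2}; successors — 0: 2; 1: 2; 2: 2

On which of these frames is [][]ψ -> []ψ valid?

The schema corresponds to density: forall x forall y (Rxy -> exists z (Rxz & Rzy)).
F1: condition met.
F2: fails — Rw3w0 but no z with Rw3z and Rzw0.
F3: condition met.
F4: condition met.
Valid on: F1, F3, F4.

F1, F3, F4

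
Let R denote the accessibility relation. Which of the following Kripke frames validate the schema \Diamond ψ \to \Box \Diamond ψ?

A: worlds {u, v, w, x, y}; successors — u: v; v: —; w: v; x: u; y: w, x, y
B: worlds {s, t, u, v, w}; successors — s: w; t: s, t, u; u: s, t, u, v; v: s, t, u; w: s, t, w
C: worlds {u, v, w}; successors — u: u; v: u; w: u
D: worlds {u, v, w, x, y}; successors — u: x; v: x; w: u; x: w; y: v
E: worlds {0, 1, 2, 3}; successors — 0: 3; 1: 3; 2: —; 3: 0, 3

Frame correspondent (Sahlqvist): \forall x \forall y \forall z (Rxy \wedge Rxz \to Ryz) — i.e. the Euclidean property.
A: fails — Ruv and Ruv but not Rvv.
B: fails — Rts and Rts but not Rss.
C: holds.
D: fails — Rux and Rux but not Rxx.
E: fails — R30 and R30 but not R00.
Valid on: C.

C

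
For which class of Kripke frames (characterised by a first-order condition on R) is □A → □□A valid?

Transitivity

Suppose □A→□□A is valid. Take Rxy, Ryz and set V(A)={w : Rxw}. Then □A at x, so □□A at x, so □A at y, so A at z, i.e. Rxz.
The converse is a direct semantic check.
So the correspondent is transitivity.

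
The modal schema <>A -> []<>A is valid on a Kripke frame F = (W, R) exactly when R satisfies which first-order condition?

the Euclidean property: forall x forall y forall z (Rxy & Rxz -> Ryz)

Suppose ◇A→□◇A is valid. Take Rxy, Rxz and set V(A)={y}. Then ◇A at x, so □◇A at x, so ◇A at z, so some w with Rzw has A; w=y, i.e. Rzy. By symmetry of the argument, Ryz.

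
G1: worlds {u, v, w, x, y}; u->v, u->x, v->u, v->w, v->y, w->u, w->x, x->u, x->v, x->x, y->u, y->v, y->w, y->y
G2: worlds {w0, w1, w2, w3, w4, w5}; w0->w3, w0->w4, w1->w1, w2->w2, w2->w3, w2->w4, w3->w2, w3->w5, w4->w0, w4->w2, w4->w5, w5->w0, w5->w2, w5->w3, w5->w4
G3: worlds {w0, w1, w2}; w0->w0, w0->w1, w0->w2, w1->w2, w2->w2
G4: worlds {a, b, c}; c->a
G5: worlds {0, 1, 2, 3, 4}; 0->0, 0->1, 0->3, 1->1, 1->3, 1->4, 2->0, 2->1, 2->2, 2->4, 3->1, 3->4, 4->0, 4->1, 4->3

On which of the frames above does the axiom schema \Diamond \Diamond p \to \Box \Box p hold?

G4

Frame correspondent (Sahlqvist): \forall x \forall y \forall z ((x R^2 y \wedge x R^2 z) \to \exists w (y = w \wedge z = w)) — i.e. a generalized confluence (Geach) condition.
G1: fails — uR²u, uR²v but u ≠ v.
G2: fails — w0R²w0, w0R²w2 but w0 ≠ w2.
G3: fails — w0R²w0, w0R²w1 but w0 ≠ w1.
G4: ✓.
G5: fails — 0R²0, 0R²1 but 0 ≠ 1.
Valid on: G4.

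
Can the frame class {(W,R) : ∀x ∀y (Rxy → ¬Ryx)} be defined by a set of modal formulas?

If a class were modally definable it would be closed under surjective bounded morphisms (Goldblatt–Thomason).
The 3-cycle (worlds s,t,u with s→t→u→s) is asymmetric. Mapping every world to a single reflexive point • is a surjective bounded morphism, and the reflexive point is not asymmetric (R•• but asymmetry requires ¬R••).
Hence asymmetry is not modally definable.

No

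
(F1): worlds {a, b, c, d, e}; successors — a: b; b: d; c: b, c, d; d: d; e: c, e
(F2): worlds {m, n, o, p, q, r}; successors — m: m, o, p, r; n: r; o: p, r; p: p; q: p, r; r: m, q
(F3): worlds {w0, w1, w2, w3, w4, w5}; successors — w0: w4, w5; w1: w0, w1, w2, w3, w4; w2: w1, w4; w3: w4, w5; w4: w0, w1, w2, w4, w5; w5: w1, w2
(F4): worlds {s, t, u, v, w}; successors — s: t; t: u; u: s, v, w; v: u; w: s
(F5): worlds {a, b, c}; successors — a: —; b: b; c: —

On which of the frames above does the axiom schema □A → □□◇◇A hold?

This is the axiom for a generalized confluence (Geach) condition; its first-order frame correspondent is ∀x ∀z (xR²z → ∃w (xRw ∧ zR²w)).
(F1): fails — aR²d but no w with aRw and dR²w.
(F2): fails — nR²q but no w with nRw and qR²w.
(F3): holds.
(F4): fails — tR²v but no w* with tRw* and vR²w*.
(F5): holds.
Valid on: (F3), (F5).

(F3), (F5)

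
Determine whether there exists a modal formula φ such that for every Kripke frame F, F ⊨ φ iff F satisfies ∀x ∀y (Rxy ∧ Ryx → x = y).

Any modally definable frame class is closed under surjective bounded morphisms.
The 4-cycle (worlds 0,1,2,3 with 0→1→2→3→0) is antisymmetric. Sending even-indexed worlds to • and odd-indexed worlds to ∘ is a surjective bounded morphism onto the two-world frame with •↔∘, which is not antisymmetric.
Hence antisymmetry is not modally definable.

No — not modally definable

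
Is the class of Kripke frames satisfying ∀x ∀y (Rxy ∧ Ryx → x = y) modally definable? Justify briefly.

No

Modal frame validity is preserved under surjective bounded morphisms.
The 8-cycle (worlds 0,1,2,3,4,5,6,7 with 0→1→2→3→4→5→6→7→0) is antisymmetric. Sending even-indexed worlds to • and odd-indexed worlds to ∘ is a surjective bounded morphism onto the two-world frame with •↔∘, which is not antisymmetric.
So the class is not modally definable.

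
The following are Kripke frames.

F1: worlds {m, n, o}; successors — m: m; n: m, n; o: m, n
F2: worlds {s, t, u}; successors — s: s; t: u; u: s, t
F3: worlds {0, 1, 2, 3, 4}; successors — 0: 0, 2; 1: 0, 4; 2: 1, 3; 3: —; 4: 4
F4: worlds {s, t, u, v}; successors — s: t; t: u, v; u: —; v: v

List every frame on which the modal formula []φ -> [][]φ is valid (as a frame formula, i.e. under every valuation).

F1

The schema corresponds to transitivity: forall x forall y forall z (Rxy & Ryz -> Rxz).
F1: holds.
F2: fails — Rut and Rtu but not Ruu.
F3: fails — R10 and R02 but not R12.
F4: fails — Rst and Rtu but not Rsu.
Valid on: F1.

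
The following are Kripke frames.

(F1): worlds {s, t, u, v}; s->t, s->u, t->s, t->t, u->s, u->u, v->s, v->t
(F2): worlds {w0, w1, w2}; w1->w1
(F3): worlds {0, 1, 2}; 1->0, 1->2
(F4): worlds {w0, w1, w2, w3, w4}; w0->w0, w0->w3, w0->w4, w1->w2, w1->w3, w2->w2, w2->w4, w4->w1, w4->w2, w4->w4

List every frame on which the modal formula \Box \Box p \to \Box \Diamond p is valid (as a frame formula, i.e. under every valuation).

(F1), (F2)

Frame correspondent (Sahlqvist): \forall x \forall z (xRz \to \exists w (x R^2 w \wedge zRw)) — i.e. a generalized confluence (Geach) condition.
(F1): holds.
(F2): holds.
(F3): fails — 1R0 but no w with 1R²w and 0Rw.
(F4): fails — w0Rw3 but no w with w0R²w and w3Rw.
Valid on: (F1), (F2).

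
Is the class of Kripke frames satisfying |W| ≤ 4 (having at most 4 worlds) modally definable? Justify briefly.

If a class were modally definable it would be closed under disjoint unions (Goldblatt–Thomason).
Any modal formula valid on each of 5 disjoint one-world frames is valid on their disjoint union (validity is preserved under disjoint unions). Each one-world frame has |W|=1≤4, but the union has |W|=5.
Hence having at most 4 worlds is not modally definable.

No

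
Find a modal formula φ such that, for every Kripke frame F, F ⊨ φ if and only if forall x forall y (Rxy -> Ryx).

The condition is symmetry. The B schema p → □◇p defines it.
Suppose p→□◇p is valid. Take Rxy and set V(p)={x}. Then p at x, so □◇p at x, so ◇p at y, so some z with Ryz has p; z=x, i.e. Ryx.

p → □◇p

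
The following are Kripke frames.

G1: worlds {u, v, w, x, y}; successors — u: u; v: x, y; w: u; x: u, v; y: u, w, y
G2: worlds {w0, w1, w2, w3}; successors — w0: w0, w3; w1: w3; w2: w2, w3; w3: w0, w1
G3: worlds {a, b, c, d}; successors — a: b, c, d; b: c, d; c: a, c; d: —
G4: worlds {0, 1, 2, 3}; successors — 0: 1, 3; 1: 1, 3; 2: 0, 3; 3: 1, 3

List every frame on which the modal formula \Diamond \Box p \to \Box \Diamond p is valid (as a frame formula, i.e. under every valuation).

Frame correspondent (Sahlqvist): \forall x \forall y \forall z (Rxy \wedge Rxz \to \exists w (Ryw \wedge Rzw)) — i.e. convergence.
G1: fails — Rxu and Rxv but u and v have no common successor.
G2: fails — Rw2w2 and Rw2w3 but w2 and w3 have no common successor.
G3: fails — Rab and Rad but b and d have no common successor.
G4: holds.
Valid on: G4.

G4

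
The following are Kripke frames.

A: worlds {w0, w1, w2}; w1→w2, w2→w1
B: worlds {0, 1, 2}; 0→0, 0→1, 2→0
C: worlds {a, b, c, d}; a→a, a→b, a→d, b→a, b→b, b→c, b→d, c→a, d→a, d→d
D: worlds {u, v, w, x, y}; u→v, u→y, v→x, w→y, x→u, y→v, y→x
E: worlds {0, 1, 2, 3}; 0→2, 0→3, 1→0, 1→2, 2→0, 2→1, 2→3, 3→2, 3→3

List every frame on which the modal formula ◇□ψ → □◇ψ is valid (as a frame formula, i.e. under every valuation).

This is the axiom for convergence; its first-order frame correspondent is ∀x ∀y ∀z (Rxy ∧ Rxz → ∃w (Ryw ∧ Rzw)).
A: satisfies the condition.
B: fails — R00 and R01 but 0 and 1 have no common successor.
C: satisfies the condition.
D: fails — Ryx and Ryv but x and v have no common successor.
E: satisfies the condition.
Valid on: A, C, E.

A, C, E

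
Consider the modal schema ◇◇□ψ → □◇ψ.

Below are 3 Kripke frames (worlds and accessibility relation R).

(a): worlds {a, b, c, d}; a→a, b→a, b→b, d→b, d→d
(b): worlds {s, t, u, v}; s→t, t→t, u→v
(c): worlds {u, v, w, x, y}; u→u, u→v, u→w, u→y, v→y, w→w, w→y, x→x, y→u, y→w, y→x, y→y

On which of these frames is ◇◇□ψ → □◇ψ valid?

Frame correspondent (Sahlqvist): ∀x ∀y ∀z ((xR²y ∧ xRz) → ∃w (yRw ∧ zRw)) — i.e. a generalized confluence (Geach) condition.
(a): fails — dR²a, dRd but no w with aRw and dRw.
(b): ✓.
(c): fails — uR²x, uRu but no t with xRt and uRt.
Valid on: (b).

(b)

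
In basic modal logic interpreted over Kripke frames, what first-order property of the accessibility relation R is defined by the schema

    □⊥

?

This schema is the Ver axiom.
Its frame correspondent is emptiness of R — ∀x ∀y ¬Rxy.

Emptiness of R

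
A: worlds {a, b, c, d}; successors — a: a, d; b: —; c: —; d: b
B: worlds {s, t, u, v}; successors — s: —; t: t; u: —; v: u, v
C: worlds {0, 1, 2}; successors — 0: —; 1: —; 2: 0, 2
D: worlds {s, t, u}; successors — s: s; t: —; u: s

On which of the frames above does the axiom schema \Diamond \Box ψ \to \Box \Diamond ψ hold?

The schema corresponds to convergence: \forall x \forall y \forall z (Rxy \wedge Rxz \to \exists w (Ryw \wedge Rzw)).
A: fails — Raa and Rad but a and d have no common successor.
B: fails — Rvu and Rvu but u and u have no common successor.
C: fails — R22 and R20 but 2 and 0 have no common successor.
D: holds.
Valid on: D.

D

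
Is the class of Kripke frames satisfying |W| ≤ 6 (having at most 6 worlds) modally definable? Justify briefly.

If a class were modally definable it would be closed under disjoint unions (Goldblatt–Thomason).
Any modal formula valid on each of 7 disjoint one-world frames is valid on their disjoint union (validity is preserved under disjoint unions). Each one-world frame has |W|=1≤6, but the union has |W|=7.
So the class is not modally definable.

No — not modally definable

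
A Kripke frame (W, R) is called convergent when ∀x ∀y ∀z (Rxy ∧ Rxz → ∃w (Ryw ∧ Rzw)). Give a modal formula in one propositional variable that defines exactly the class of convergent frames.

◇□r → □◇r

A defining formula is ◇□r → □◇r (the .2 axiom).
Suppose ◇□r→□◇r is valid. Take Rxy, Rxz and set V(r)={w : Ryw}. Then □r at y so ◇□r at x, so □◇r at x, so ◇r at z, giving w with Rzw and Ryw.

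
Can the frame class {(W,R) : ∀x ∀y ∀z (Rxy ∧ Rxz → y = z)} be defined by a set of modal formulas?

Definable; ◇q → □q defines it

The condition is partial functionality. A defining modal formula is ◇q → □q.
Suppose ◇q→□q is valid. Take Rxy, Rxz and set V(q)={y}. Then ◇q at x, so □q at x, so q at z, i.e. z=y.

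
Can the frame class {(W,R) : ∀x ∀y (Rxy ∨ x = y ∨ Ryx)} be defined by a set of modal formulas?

Not modally definable

Any modally definable frame class is closed under disjoint unions.
Take 2 disjoint single-world reflexive frames: each is trivially connected, but their disjoint union has 2 worlds with no edge between distinct components, so it is not connected.
So the class is not modally definable.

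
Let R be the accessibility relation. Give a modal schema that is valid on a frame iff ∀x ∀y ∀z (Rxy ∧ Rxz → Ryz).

◇ψ → □◇ψ

The condition is the Euclidean property. The 5 schema ◇ψ → □◇ψ defines it.
Suppose ◇ψ→□◇ψ is valid. Take Rxy, Rxz and set V(ψ)={y}. Then ◇ψ at x, so □◇ψ at x, so ◇ψ at z, so some w with Rzw has ψ; w=y, i.e. Rzy. By symmetry of the argument, Ryz.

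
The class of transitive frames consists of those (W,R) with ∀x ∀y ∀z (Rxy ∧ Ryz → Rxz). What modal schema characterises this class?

□r → □□r

This is transitivity; the standard corresponding axiom is 4: □r → □□r.
Suppose □r→□□r is valid. Take Rxy, Ryz and set V(r)={w : Rxw}. Then □r at x, so □□r at x, so □r at y, so r at z, i.e. Rxz.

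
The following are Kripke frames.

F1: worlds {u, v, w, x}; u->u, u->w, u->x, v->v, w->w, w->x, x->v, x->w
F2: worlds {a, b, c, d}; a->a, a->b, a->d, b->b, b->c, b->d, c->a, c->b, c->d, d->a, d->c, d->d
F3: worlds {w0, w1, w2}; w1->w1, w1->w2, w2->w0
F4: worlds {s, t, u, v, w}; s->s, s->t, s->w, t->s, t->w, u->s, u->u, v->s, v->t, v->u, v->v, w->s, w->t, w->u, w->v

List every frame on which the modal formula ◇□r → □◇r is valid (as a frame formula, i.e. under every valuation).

Frame correspondent (Sahlqvist): ∀x ∀y ∀z (Rxy ∧ Rxz → ∃w (Ryw ∧ Rzw)) — i.e. convergence.
F1: fails — Rxw and Rxv but w and v have no common successor.
F2: satisfies the condition.
F3: fails — Rw1w2 and Rw1w1 but w2 and w1 have no common successor.
F4: satisfies the condition.
Valid on: F2, F4.

F2, F4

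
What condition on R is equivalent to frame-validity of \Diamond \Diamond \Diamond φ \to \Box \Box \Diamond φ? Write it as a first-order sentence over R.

This is a Sahlqvist (Geach-type) schema ◇^3□^0φ → □^2◇^1φ.
Minimal-valuation argument: fix x; take any y with xR^3y and any z with xR^2z. Set V(φ) to the set of worlds R-reachable from y in exactly 0 steps. Then □^0φ holds at y, so the antecedent holds at x; validity forces ◇^1φ at z, giving a w with zR^1w and yR^0w.
First-order correspondent: \forall x \forall y \forall z ((x R^3 y \wedge x R^2 z) \to \exists w (y = w \wedge zRw)).

\forall x \forall y \forall z ((x R^3 y \wedge x R^2 z) \to \exists w (y = w \wedge zRw))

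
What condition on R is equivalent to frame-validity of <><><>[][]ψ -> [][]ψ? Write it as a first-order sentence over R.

forall x forall y forall z ((x R^3 y & x R^2 z) -> exists w (y R^2 w & z = w))

This is a Sahlqvist (Geach-type) schema ◇^3□^2ψ → □^2◇^0ψ.
Minimal-valuation argument: fix x; take any y with xR^3y and any z with xR^2z. Set V(ψ) to the set of worlds R-reachable from y in exactly 2 steps. Then □^2ψ holds at y, so the antecedent holds at x; validity forces ◇^0ψ at z, giving a w with zR^0w and yR^2w.
First-order correspondent: forall x forall y forall z ((x R^3 y & x R^2 z) -> exists w (y R^2 w & z = w)).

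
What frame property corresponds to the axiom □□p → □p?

density

Suppose □□p→□p is valid. Take Rxy and set V(p)={w : xR²w}. Then □□p at x, so □p at x, so p at y, i.e. ∃z(Rxz∧Rzy).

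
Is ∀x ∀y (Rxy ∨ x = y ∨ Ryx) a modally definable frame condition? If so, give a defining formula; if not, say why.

No — not modally definable

Modal frame validity is preserved under disjoint unions.
Take 2 disjoint single-world reflexive frames: each is trivially connected, but their disjoint union has 2 worlds with no edge between distinct components, so it is not connected.
Hence connectedness of R is not modally definable.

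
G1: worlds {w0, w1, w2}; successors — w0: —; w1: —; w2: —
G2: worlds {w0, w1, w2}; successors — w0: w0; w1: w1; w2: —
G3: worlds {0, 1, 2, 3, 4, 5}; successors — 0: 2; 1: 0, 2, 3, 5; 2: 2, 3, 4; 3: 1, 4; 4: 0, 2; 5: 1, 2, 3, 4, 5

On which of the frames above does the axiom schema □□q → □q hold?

Frame correspondent (Sahlqvist): ∀x ∀y (Rxy → ∃z (Rxz ∧ Rzy)) — i.e. density.
G1: satisfies the condition.
G2: satisfies the condition.
G3: fails — R10 but no z with R1z and Rz0.

G1, G2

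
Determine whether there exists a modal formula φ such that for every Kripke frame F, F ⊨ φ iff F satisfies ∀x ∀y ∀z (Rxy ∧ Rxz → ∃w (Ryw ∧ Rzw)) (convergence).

Definable; ◇□r → □◇r defines it

Yes: it is convergence, defined by the .2 schema ◇□r → □◇r.
Suppose ◇□r→□◇r is valid. Take Rxy, Rxz and set V(r)={w : Ryw}. Then □r at y so ◇□r at x, so □◇r at x, so ◇r at z, giving w with Rzw and Ryw.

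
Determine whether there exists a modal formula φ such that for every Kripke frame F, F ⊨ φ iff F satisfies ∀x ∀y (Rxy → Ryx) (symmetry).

The condition is symmetry. A defining modal formula is p → □◇p.
Suppose p→□◇p is valid. Take Rxy and set V(p)={x}. Then p at x, so □◇p at x, so ◇p at y, so some z with Ryz has p; z=x, i.e. Ryx.

Yes — defined by p → □◇p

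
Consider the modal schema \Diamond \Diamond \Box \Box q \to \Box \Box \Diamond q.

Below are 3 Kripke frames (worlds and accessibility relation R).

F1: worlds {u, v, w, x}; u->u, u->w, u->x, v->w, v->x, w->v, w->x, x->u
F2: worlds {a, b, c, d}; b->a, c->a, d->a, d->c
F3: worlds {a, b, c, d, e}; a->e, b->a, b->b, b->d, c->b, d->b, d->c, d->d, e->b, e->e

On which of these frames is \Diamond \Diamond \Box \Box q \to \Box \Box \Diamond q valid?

F1

The schema corresponds to a generalized confluence (Geach) condition: \forall x \forall y \forall z ((x R^2 y \wedge x R^2 z) \to \exists w (y R^2 w \wedge zRw)).
F1: condition met.
F2: fails — dR²a, dR²a but no w with aR²w and aRw.
F3: fails — bR²c, bR²a but no w with cR²w and aRw.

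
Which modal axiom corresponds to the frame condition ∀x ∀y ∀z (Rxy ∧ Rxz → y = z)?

◇p → □p

The condition is partial functionality. The CD schema ◇p → □p defines it.
Suppose ◇p→□p is valid. Take Rxy, Rxz and set V(p)={y}. Then ◇p at x, so □p at x, so p at z, i.e. z=y.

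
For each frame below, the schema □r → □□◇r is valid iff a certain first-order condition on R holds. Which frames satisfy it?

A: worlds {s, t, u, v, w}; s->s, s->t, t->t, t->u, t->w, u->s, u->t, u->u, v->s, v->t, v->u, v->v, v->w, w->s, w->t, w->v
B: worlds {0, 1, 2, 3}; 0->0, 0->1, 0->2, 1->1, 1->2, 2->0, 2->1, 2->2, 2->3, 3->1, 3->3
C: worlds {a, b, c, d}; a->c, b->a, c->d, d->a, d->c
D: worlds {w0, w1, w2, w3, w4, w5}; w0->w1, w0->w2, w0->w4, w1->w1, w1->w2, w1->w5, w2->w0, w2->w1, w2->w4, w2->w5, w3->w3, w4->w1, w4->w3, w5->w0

A, B

This is the axiom for a generalized confluence (Geach) condition; its first-order frame correspondent is ∀x ∀z (xR²z → ∃w (xRw ∧ zRw)).
A: ✓.
B: ✓.
C: fails — bR²c but no w with bRw and cRw.
D: fails — w0R²w3 but no w with w0Rw and w3Rw.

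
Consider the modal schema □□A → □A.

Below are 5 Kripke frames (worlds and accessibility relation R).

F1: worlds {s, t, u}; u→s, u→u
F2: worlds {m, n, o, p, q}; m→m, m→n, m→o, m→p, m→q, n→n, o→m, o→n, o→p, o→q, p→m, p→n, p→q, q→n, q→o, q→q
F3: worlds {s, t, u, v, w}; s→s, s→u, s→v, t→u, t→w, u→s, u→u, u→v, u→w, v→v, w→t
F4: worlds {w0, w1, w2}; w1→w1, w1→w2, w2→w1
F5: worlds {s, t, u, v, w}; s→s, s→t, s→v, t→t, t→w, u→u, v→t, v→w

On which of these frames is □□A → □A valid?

F1, F2, F4, F5

Frame correspondent (Sahlqvist): ∀x ∀y (Rxy → ∃z (Rxz ∧ Rzy)) — i.e. density.
F1: holds.
F2: holds.
F3: fails — Rwt but no z with Rwz and Rzt.
F4: holds.
F5: holds.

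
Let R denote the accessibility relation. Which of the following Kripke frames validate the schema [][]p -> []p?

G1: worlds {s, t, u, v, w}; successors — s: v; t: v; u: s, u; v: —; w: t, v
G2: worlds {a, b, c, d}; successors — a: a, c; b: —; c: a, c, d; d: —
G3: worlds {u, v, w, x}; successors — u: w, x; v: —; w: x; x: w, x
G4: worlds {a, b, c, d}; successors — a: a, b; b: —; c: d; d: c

This is the axiom for density; its first-order frame correspondent is forall x forall y (Rxy -> exists z (Rxz & Rzy)).
G1: fails — Rwt but no z with Rwz and Rzt.
G2: holds.
G3: holds.
G4: fails — Rcd but no z with Rcz and Rzd.

G2, G3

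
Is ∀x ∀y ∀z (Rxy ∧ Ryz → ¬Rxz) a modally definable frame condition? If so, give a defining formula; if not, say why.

If a class were modally definable it would be closed under surjective bounded morphisms (Goldblatt–Thomason).
The 5-cycle (worlds w0,w1,w2,w3,w4 with w0→w1→w2→w3→w4→w0) is intransitive. Mapping every world to a single reflexive point • is a surjective bounded morphism; the reflexive point is not intransitive (R••∧R•• but R••).
So the class is not modally definable.

Not definable by any modal formula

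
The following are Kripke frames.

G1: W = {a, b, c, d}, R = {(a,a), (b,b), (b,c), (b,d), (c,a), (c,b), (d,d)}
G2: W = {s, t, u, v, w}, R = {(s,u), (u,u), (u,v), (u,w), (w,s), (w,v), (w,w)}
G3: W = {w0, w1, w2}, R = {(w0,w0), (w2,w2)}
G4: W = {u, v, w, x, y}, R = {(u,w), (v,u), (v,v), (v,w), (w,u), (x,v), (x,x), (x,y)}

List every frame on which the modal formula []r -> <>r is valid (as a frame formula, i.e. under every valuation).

This is the axiom for seriality; its first-order frame correspondent is forall x exists y Rxy.
G1: holds.
G2: fails — world t has no successor.
G3: fails — world w1 has no successor.
G4: fails — world y has no successor.
Valid on: G1.

G1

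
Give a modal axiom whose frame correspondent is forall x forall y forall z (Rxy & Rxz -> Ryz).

◇r → □◇r

A defining formula is ◇r → □◇r (the 5 axiom).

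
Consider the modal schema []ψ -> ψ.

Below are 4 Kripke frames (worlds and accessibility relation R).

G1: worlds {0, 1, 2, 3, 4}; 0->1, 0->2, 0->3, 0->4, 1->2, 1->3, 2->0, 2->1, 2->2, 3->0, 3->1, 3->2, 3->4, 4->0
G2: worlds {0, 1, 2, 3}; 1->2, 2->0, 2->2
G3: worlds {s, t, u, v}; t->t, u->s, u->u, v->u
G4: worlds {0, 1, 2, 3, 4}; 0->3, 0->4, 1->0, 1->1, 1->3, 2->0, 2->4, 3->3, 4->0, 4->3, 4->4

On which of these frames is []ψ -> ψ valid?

This is the axiom for reflexivity; its first-order frame correspondent is forall x Rxx.
G1: fails — world 0 does not see itself.
G2: fails — world 0 does not see itself.
G3: fails — world s does not see itself.
G4: fails — world 0 does not see itself.
Valid on no frame.

none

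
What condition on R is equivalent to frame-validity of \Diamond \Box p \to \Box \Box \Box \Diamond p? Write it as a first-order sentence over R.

\forall x \forall y \forall z ((xRy \wedge x R^3 z) \to \exists w (yRw \wedge zRw))

This is a Sahlqvist (Geach-type) schema ◇^1□^1p → □^3◇^1p.
First-order correspondent: \forall x \forall y \forall z ((xRy \wedge x R^3 z) \to \exists w (yRw \wedge zRw)).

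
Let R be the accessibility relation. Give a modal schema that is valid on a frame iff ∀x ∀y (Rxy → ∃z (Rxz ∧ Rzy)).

□□p → □p

The condition is density. The C4 schema □□p → □p defines it.
Suppose □□p→□p is valid. Take Rxy and set V(p)={w : xR²w}. Then □□p at x, so □p at x, so p at y, i.e. ∃z(Rxz∧Rzy).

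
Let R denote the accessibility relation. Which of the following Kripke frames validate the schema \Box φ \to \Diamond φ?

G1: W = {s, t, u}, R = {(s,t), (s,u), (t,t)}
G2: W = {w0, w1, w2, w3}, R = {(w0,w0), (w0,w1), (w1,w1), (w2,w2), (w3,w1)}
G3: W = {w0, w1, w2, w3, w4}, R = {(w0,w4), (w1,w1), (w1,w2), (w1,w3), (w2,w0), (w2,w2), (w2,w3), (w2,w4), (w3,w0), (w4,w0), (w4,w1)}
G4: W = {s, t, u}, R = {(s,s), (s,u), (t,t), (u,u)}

This is the axiom for seriality; its first-order frame correspondent is \forall x \exists y Rxy.
G1: fails — world u has no successor.
G2: satisfies the condition.
G3: satisfies the condition.
G4: satisfies the condition.

G2, G3, G4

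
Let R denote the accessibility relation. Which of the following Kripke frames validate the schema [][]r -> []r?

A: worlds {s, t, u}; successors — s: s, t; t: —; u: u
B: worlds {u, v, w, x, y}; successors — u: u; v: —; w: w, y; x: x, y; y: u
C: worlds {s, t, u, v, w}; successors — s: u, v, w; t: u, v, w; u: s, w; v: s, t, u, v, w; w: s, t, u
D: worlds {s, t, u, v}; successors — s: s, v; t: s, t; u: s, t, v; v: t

The schema corresponds to density: forall x forall y (Rxy -> exists z (Rxz & Rzy)).
A: holds.
B: holds.
C: fails — Rwt but no z with Rwz and Rzt.
D: holds.
Valid on: A, B, D.

A, B, D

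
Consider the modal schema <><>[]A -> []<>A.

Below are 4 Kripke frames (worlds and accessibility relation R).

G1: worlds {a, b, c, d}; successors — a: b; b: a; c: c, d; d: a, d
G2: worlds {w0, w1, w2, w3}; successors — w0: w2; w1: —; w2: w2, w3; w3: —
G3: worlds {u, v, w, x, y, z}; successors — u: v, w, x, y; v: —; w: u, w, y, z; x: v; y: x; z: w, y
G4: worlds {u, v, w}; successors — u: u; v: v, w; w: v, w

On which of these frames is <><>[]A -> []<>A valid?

This is the axiom for a generalized confluence (Geach) condition; its first-order frame correspondent is forall x forall y forall z ((x R^2 y & xRz) -> exists w (yRw & zRw)).
G1: fails — aR²a, aRb but no w with aRw and bRw.
G2: fails — w0R²w3, w0Rw2 but no w with w3Rw and w2Rw.
G3: fails — uR²u, uRv but no t with uRt and vRt.
G4: condition met.

G4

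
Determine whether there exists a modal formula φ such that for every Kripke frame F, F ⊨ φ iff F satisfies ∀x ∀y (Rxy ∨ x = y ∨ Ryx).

If a class were modally definable it would be closed under disjoint unions (Goldblatt–Thomason).
Take 3 disjoint single-world reflexive frames: each is trivially connected, but their disjoint union has 3 worlds with no edge between distinct components, so it is not connected.
So the class is not modally definable.

No — not modally definable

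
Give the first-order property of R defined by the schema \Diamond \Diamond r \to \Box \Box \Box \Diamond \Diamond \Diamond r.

\forall x \forall y \forall z ((x R^2 y \wedge x R^3 z) \to \exists w (y = w \wedge z R^3 w))

This is a Sahlqvist (Geach-type) schema ◇^2□^0r → □^3◇^3r.
First-order correspondent: \forall x \forall y \forall z ((x R^2 y \wedge x R^3 z) \to \exists w (y = w \wedge z R^3 w)).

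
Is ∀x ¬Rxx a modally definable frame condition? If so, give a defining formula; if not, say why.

Modal frame validity is preserved under surjective bounded morphisms.
The 2-cycle (worlds a,b with a→b→a) is irreflexive, and the map sending every world to a single reflexive point • is a surjective bounded morphism (forth: every edge maps to (•,•); back: every world has a successor). So any modal formula valid on the 2-cycle is also valid on the reflexive point, which is not irreflexive.
So the class is not modally definable.

Not modally definable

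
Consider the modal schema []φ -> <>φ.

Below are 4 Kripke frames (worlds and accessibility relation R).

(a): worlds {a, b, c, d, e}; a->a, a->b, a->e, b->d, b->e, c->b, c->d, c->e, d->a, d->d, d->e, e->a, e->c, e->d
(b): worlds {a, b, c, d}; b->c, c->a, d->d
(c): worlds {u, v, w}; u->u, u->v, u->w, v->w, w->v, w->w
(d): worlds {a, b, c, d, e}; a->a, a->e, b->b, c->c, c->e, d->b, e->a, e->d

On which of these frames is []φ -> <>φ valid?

This is the axiom for seriality; its first-order frame correspondent is forall x exists y Rxy.
(a): ✓.
(b): fails — world a has no successor.
(c): ✓.
(d): ✓.
Valid on: (a), (c), (d).

(a), (c), (d)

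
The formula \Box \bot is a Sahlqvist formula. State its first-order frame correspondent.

□⊥ is valid iff no world has any successor (otherwise □⊥ fails at any world with one).
Conversely, any frame satisfying \forall x \forall y \neg Rxy validates the schema.
Frame condition: \forall x \forall y \neg Rxy.

Emptiness of R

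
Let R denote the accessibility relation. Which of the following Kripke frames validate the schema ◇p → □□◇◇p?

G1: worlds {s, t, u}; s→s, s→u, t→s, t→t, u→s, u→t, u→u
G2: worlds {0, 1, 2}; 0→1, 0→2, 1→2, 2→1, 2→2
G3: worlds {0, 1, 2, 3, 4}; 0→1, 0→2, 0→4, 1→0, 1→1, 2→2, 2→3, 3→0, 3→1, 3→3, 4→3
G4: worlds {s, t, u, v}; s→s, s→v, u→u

Frame correspondent (Sahlqvist): ∀x ∀y ∀z ((xRy ∧ xR²z) → ∃w (y = w ∧ zR²w)) — i.e. a generalized confluence (Geach) condition.
G1: satisfies the condition.
G2: satisfies the condition.
G3: fails — 0R4, 0R²0 but no w with 4=w and 0R²w.
G4: fails — sRs, sR²v but no w with s=w and vR²w.
Valid on: G1, G2.

G1, G2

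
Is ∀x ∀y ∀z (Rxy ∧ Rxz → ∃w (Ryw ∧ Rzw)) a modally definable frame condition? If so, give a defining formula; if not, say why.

Yes — defined by ◇□r → □◇r

This is a Sahlqvist condition; the .2 axiom ◇□r → □◇r defines it.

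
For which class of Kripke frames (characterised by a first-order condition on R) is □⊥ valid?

□⊥ is valid iff no world has any successor (otherwise □⊥ fails at any world with one).

emptiness of R: ∀x ∀y ¬Rxy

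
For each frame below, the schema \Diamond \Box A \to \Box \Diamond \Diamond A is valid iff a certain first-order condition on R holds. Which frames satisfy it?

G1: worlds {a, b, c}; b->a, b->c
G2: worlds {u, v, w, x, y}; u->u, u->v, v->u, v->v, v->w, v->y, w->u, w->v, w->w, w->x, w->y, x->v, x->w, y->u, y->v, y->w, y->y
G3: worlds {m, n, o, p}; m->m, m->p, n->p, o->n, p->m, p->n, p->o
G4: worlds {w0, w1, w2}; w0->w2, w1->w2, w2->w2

This is the axiom for a generalized confluence (Geach) condition; its first-order frame correspondent is \forall x \forall y \forall z ((xRy \wedge xRz) \to \exists w (yRw \wedge z R^2 w)).
G1: fails — bRa, bRa but no w with aRw and aR²w.
G2: holds.
G3: fails — oRn, oRn but no w with nRw and nR²w.
G4: holds.

G2, G4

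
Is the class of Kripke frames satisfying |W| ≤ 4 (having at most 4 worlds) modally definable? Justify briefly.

Not modally definable

If a class were modally definable it would be closed under disjoint unions (Goldblatt–Thomason).
Any modal formula valid on each of 5 disjoint one-world frames is valid on their disjoint union (validity is preserved under disjoint unions). Each one-world frame has |W|=1≤4, but the union has |W|=5.
So no modal formula (or set of formulas) defines exactly the |W|≤4 frames.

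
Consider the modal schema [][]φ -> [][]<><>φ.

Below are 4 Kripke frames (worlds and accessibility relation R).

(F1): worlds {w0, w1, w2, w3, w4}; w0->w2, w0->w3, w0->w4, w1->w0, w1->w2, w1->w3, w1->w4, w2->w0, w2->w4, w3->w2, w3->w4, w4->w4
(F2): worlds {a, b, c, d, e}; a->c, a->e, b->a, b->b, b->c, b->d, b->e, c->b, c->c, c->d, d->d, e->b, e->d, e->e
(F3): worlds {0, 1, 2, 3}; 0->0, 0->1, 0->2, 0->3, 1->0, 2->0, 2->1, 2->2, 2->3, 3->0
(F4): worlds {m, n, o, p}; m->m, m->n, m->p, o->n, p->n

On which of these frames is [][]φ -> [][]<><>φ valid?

(F1), (F2), (F3)

Frame correspondent (Sahlqvist): forall x forall z (x R^2 z -> exists w (x R^2 w & z R^2 w)) — i.e. a generalized confluence (Geach) condition.
(F1): condition met.
(F2): condition met.
(F3): condition met.
(F4): fails — mR²n but no w with mR²w and nR²w.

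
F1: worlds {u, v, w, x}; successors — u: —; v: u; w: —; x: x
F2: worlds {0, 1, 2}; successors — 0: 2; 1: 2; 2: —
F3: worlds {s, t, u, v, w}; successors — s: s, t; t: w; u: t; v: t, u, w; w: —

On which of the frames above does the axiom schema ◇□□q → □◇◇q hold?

none

Frame correspondent (Sahlqvist): ∀x ∀y ∀z ((xRy ∧ xRz) → ∃w (yR²w ∧ zR²w)) — i.e. a generalized confluence (Geach) condition.
F1: fails — vRu, vRu but no t with uR²t and uR²t.
F2: fails — 0R2, 0R2 but no w with 2R²w and 2R²w.
F3: fails — sRs, sRt but no w* with sR²w* and tR²w*.
Valid on no frame.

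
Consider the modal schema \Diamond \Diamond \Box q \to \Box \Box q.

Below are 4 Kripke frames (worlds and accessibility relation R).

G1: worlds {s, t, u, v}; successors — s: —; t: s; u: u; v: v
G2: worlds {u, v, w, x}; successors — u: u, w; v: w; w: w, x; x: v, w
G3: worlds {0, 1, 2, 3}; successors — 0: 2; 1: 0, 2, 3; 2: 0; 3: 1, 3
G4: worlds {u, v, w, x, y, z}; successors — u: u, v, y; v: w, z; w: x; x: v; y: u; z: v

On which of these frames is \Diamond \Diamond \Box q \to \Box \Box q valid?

G1

The schema corresponds to a generalized confluence (Geach) condition: \forall x \forall y \forall z ((x R^2 y \wedge x R^2 z) \to \exists w (yRw \wedge z = w)).
G1: satisfies the condition.
G2: fails — uR²u, uR²x but no t with uRt and x=t.
G3: fails — 0R²0, 0R²0 but no w with 0Rw and 0=w.
G4: fails — uR²u, uR²w but no t with uRt and w=t.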